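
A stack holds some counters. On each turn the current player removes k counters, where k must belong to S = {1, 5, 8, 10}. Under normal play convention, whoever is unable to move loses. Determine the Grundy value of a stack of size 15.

0

G(0) = 0
G(1) = mex{0} = 1
G(2) = mex{1} = 0
G(3) = mex{0} = 1
G(4) = mex{1} = 0
G(5) = mex{0,0} = 1
G(6) = mex{1,1} = 0
G(7) = mex{0,0} = 1
G(8) = mex{1,1,0} = 2
G(9) = mex{2,0,1} = 3
G(10) = mex{3,1,0,0} = 2
G(11) = mex{2,0,1,1} = 3
G(12) = mex{3,1,0,0} = 2
G(13) = mex{2,2,1,1} = 0
G(14) = mex{0,3,0,0} = 1
G(15) = mex{1,2,1,1} = 0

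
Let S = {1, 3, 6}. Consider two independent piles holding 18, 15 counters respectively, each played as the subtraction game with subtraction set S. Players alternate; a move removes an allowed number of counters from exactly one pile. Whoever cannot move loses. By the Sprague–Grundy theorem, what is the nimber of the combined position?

All piles use S = {1, 3, 6}:
n :  0  1  2  3  4  5  6  7  8  9 10 11 12 13 14 15 16 17 18
G :  0  1  0  1  0  1  2  3  2  0  1  0  1  0  1  2  3  2  0
Pile A: G(18) = 0.
Pile B: G(15) = 2.
Combined Grundy value = 0 ⊕ 2 = 2.

2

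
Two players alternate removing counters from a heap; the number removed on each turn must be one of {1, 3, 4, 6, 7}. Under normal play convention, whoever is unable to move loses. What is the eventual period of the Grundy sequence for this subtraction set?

n :  0  1  2  3  4  5  6  7  8  9 10 11 12 13 14 15 16 17 18 19 20 21
G :  0  1  0  1  2  3  2  3  4  5  0  1  0  1  2  3  2  3  4  5  0  1
G(n+10) = G(n) holds for n = 0,…,6 (a full window of length max(S) = 7), so the sequence is purely periodic with period 10.

10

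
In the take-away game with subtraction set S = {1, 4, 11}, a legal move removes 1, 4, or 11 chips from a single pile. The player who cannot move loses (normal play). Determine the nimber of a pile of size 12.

0

G(0) = 0
G(1) = mex{0} = 1
G(2) = mex{1} = 0
G(3) = mex{0} = 1
G(4) = mex{1,0} = 2
G(5) = mex{2,1} = 0
G(6) = mex{0,0} = 1
G(7) = mex{1,1} = 0
G(8) = mex{0,2} = 1
G(9) = mex{1,0} = 2
G(10) = mex{2,1} = 0
G(11) = mex{0,0,0} = 1
G(12) = mex{1,1,1} = 0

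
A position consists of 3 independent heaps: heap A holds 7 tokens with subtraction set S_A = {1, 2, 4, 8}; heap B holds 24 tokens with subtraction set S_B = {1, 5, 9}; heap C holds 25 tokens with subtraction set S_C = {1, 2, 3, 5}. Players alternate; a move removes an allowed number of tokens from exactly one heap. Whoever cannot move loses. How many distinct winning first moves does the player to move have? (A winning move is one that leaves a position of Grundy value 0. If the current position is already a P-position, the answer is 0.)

Heap A, S = {1, 2, 4, 8}:
n : 0 1 2 3 4 5 6 7
G : 0 1 2 0 1 2 0 1
G_A(7) = 1.
Heap B, S = {1, 5, 9}:
n :  0  1  2  3  4  5  6  7  8  9 10 11 12 13 14 15 16 17 18 19 20 21 22 23 24
G :  0  1  0  1  0  1  0  1  0  1  0  1  0  1  0  1  0  1  0  1  0  1  0  1  0
G_B(24) = 0.
Heap C, S = {1, 2, 3, 5}:
n :  0  1  2  3  4  5  6  7  8  9 10 11 12 13 14 15 16 17 18 19 20 21 22 23 24 25
G :  0  1  2  3  0  1  2  3  0  1  2  3  0  1  2  3  0  1  2  3  0  1  2  3  0  1
G_C(25) = 1.
Combined Grundy value = 1 ⊕ 0 ⊕ 1 = 0.
A winning move leaves total XOR = 0, i.e. changes one component's Grundy value g to g ⊕ X where X is the current total.
Heap A: target g' = 1⊕0 = 1, but every legal move changes the Grundy value (mex property), so 0 moves.
Heap B: target g' = 0⊕0 = 0, but every legal move changes the Grundy value (mex property), so 0 moves.
Heap C: target g' = 1⊕0 = 1, but every legal move changes the Grundy value (mex property), so 0 moves.

0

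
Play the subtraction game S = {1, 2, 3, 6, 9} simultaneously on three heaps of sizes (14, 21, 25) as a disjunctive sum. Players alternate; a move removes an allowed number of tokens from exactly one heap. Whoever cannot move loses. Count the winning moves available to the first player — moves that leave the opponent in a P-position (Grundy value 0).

6

All heaps use S = {1, 2, 3, 6, 9}:
G(0) = 0
G(1) = mex{0} = 1
G(2) = mex{1,0} = 2
G(3) = mex{2,1,0} = 3
G(4) = mex{3,2,1} = 0
G(5) = mex{0,3,2} = 1
G(6) = mex{1,0,3,0} = 2
G(7) = mex{2,1,0,1} = 3
G(8) = mex{3,2,1,2} = 0
G(9) = mex{0,3,2,3,0} = 1
G(10) = mex{1,0,3,0,1} = 2
G(11) = mex{2,1,0,1,2} = 3
G(12) = mex{3,2,1,2,3} = 0
G(13) = mex{0,3,2,3,0} = 1
G(14) = mex{1,0,3,0,1} = 2
G(15) = mex{2,1,0,1,2} = 3
G(16) = mex{3,2,1,2,3} = 0
G(17) = mex{0,3,2,3,0} = 1
G(18) = mex{1,0,3,0,1} = 2
G(19) = mex{2,1,0,1,2} = 3
G(20) = mex{3,2,1,2,3} = 0
G(21) = mex{0,3,2,3,0} = 1
G(22) = mex{1,0,3,0,1} = 2
G(23) = mex{2,1,0,1,2} = 3
G(24) = mex{3,2,1,2,3} = 0
G(25) = mex{0,3,2,3,0} = 1
Heap A: G(14) = 2.
Heap B: G(21) = 1.
Heap C: G(25) = 1.
Combined Grundy value = 2 ⊕ 1 ⊕ 1 = 2.
A winning move leaves total XOR = 0, i.e. changes one component's Grundy value g to g ⊕ X where X is the current total.
Heap A: need g' = 2⊕2 = 0. Options: 14−1→G=1, 14−2→G=0, 14−3→G=3, 14−6→G=0, 14−9→G=1. Hits: 2.
Heap B: need g' = 1⊕2 = 3. Options: 21−1→G=0, 21−2→G=3, 21−3→G=2, 21−6→G=3, 21−9→G=0. Hits: 2.
Heap C: need g' = 1⊕2 = 3. Options: 25−1→G=0, 25−2→G=3, 25−3→G=2, 25−6→G=3, 25−9→G=0. Hits: 2.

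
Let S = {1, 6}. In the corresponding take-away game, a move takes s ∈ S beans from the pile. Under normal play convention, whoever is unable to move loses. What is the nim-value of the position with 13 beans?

G(0) = 0
G(1) = mex{0} = 1
G(2) = mex{1} = 0
G(3) = mex{0} = 1
G(4) = mex{1} = 0
G(5) = mex{0} = 1
G(6) = mex{1,0} = 2
G(7) = mex{2,1} = 0
G(8) = mex{0,0} = 1
G(9) = mex{1,1} = 0
G(10) = mex{0,0} = 1
G(11) = mex{1,1} = 0
G(12) = mex{0,2} = 1
G(13) = mex{1,0} = 2

2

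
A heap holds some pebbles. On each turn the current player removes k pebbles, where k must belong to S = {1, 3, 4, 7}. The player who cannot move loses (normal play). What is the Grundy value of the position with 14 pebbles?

2

n :  0  1  2  3  4  5  6  7  8  9 10 11 12 13 14
G :  0  1  0  1  2  3  2  3  0  1  0  1  2  3  2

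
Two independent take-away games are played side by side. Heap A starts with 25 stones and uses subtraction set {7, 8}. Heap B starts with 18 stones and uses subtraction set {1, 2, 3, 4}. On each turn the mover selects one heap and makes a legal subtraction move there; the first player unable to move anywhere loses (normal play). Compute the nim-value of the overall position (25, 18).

2

Heap A, S = {7, 8}:
n :  0  1  2  3  4  5  6  7  8  9 10 11 12 13 14 15 16 17 18 19 20 21 22 23 24 25
G :  0  0  0  0  0  0  0  1  1  1  1  1  1  1  2  0  0  0  0  0  0  0  1  1  1  1
G_A(25) = 1.
Heap B, S = {1, 2, 3, 4}:
G(0) = 0
G(1) = mex{0} = 1
G(2) = mex{1,0} = 2
G(3) = mex{2,1,0} = 3
G(4) = mex{3,2,1,0} = 4
G(5) = mex{4,3,2,1} = 0
G(6) = mex{0,4,3,2} = 1
G(7) = mex{1,0,4,3} = 2
G(8) = mex{2,1,0,4} = 3
G(9) = mex{3,2,1,0} = 4
G(10) = mex{4,3,2,1} = 0
G(11) = mex{0,4,3,2} = 1
G(12) = mex{1,0,4,3} = 2
G(13) = mex{2,1,0,4} = 3
G(14) = mex{3,2,1,0} = 4
G(15) = mex{4,3,2,1} = 0
G(16) = mex{0,4,3,2} = 1
G(17) = mex{1,0,4,3} = 2
G(18) = mex{2,1,0,4} = 3
G_B(18) = 3.
Combined Grundy value = 1 ⊕ 3 = 2.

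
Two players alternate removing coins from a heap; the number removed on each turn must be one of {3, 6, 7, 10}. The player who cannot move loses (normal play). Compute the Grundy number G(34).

2

G(0) = 0
G(1) = mex{} = 0
G(2) = mex{} = 0
G(3) = mex{0} = 1
G(4) = mex{0} = 1
G(5) = mex{0} = 1
G(6) = mex{1,0} = 2
G(7) = mex{1,0,0} = 2
G(8) = mex{1,0,0} = 2
G(9) = mex{2,1,0} = 3
G(10) = mex{2,1,1,0} = 3
G(11) = mex{2,1,1,0} = 3
G(12) = mex{3,2,1,0} = 4
G(13) = mex{3,2,2,1} = 0
G(14) = mex{3,2,2,1} = 0
G(15) = mex{4,3,2,1} = 0
G(16) = mex{0,3,3,2} = 1
G(17) = mex{0,3,3,2} = 1
G(18) = mex{0,4,3,2} = 1
G(19) = mex{1,0,4,3} = 2
G(20) = mex{1,0,0,3} = 2
G(21) = mex{1,0,0,3} = 2
G(22) = mex{2,1,0,4} = 3
G(23) = mex{2,1,1,0} = 3
G(24) = mex{2,1,1,0} = 3
G(25) = mex{3,2,1,0} = 4
G(26) = mex{3,2,2,1} = 0
G(27) = mex{3,2,2,1} = 0
G(28) = mex{4,3,2,1} = 0
G(29) = mex{0,3,3,2} = 1
G(30) = mex{0,3,3,2} = 1
G(31) = mex{0,4,3,2} = 1
G(32) = mex{1,0,4,3} = 2
G(33) = mex{1,0,0,3} = 2
G(34) = mex{1,0,0,3} = 2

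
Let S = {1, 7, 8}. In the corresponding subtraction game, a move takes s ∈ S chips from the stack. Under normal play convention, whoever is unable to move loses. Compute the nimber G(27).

G(0) = 0
G(1) = mex{0} = 1
G(2) = mex{1} = 0
G(3) = mex{0} = 1
G(4) = mex{1} = 0
G(5) = mex{0} = 1
G(6) = mex{1} = 0
G(7) = mex{0,0} = 1
G(8) = mex{1,1,0} = 2
G(9) = mex{2,0,1} = 3
G(10) = mex{3,1,0} = 2
G(11) = mex{2,0,1} = 3
G(12) = mex{3,1,0} = 2
G(13) = mex{2,0,1} = 3
G(14) = mex{3,1,0} = 2
G(15) = mex{2,2,1} = 0
G(16) = mex{0,3,2} = 1
G(17) = mex{1,2,3} = 0
G(18) = mex{0,3,2} = 1
G(19) = mex{1,2,3} = 0
G(20) = mex{0,3,2} = 1
G(21) = mex{1,2,3} = 0
G(22) = mex{0,0,2} = 1
G(23) = mex{1,1,0} = 2
G(24) = mex{2,0,1} = 3
G(25) = mex{3,1,0} = 2
G(26) = mex{2,0,1} = 3
G(27) = mex{3,1,0} = 2

2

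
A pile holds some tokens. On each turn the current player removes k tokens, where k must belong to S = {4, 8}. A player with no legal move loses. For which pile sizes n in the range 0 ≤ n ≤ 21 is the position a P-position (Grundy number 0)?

0, 1, 2, 3, 12, 13, 14, 15

G(0) = 0
G(1) = mex{} = 0
G(2) = mex{} = 0
G(3) = mex{} = 0
G(4) = mex{0} = 1
G(5) = mex{0} = 1
G(6) = mex{0} = 1
G(7) = mex{0} = 1
G(8) = mex{1,0} = 2
G(9) = mex{1,0} = 2
G(10) = mex{1,0} = 2
G(11) = mex{1,0} = 2
G(12) = mex{2,1} = 0
G(13) = mex{2,1} = 0
G(14) = mex{2,1} = 0
G(15) = mex{2,1} = 0
G(16) = mex{0,2} = 1
G(17) = mex{0,2} = 1
G(18) = mex{0,2} = 1
G(19) = mex{0,2} = 1
G(20) = mex{1,0} = 2
G(21) = mex{1,0} = 2
P-positions are exactly the n with G(n) = 0.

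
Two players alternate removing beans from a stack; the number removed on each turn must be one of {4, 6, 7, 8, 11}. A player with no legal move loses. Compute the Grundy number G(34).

n :  0  1  2  3  4  5  6  7  8  9 10 11 12 13 14 15 16 17 18 19 20 21 22 23 24 25 26 27 28 29 30 31 32 33 34
G :  0  0  0  0  1  1  1  1  2  2  2  2  3  3  3  0  0  0  0  1  1  1  1  2  2  2  2  3  3  3  0  0  0  0  1

1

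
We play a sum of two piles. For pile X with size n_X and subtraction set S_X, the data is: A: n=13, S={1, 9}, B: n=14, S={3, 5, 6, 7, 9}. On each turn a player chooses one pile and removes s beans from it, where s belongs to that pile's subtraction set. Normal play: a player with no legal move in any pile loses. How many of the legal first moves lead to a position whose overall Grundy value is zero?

Pile A, S = {1, 9}:
n :  0  1  2  3  4  5  6  7  8  9 10 11 12 13
G :  0  1  0  1  0  1  0  1  0  1  0  1  0  1
G_A(13) = 1.
Pile B, S = {3, 5, 6, 7, 9}:
G(0) = 0
G(1) = mex{} = 0
G(2) = mex{} = 0
G(3) = mex{0} = 1
G(4) = mex{0} = 1
G(5) = mex{0,0} = 1
G(6) = mex{1,0,0} = 2
G(7) = mex{1,0,0,0} = 2
G(8) = mex{1,1,0,0} = 2
G(9) = mex{2,1,1,0,0} = 3
G(10) = mex{2,1,1,1,0} = 3
G(11) = mex{2,2,1,1,0} = 3
G(12) = mex{3,2,2,1,1} = 0
G(13) = mex{3,2,2,2,1} = 0
G(14) = mex{3,3,2,2,1} = 0
G_B(14) = 0.
Combined Grundy value = 1 ⊕ 0 = 1.
A winning move leaves total XOR = 0, i.e. changes one component's Grundy value g to g ⊕ X where X is the current total.
Pile A: need g' = 1⊕1 = 0. Options: 13−1→G=0, 13−9→G=0. Hits: 2.
Pile B: need g' = 0⊕1 = 1. Options: 14−3→G=3, 14−5→G=3, 14−6→G=2, 14−7→G=2, 14−9→G=1. Hits: 1.

3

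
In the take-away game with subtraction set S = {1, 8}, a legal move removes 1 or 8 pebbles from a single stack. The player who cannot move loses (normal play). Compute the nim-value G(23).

n :  0  1  2  3  4  5  6  7  8  9 10 11 12 13 14 15 16 17 18 19 20 21 22 23
G :  0  1  0  1  0  1  0  1  2  0  1  0  1  0  1  0  1  2  0  1  0  1  0  1

1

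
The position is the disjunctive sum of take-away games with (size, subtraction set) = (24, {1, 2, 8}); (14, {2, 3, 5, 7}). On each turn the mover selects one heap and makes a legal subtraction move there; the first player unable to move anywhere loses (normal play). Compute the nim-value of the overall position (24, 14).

Heap A, S = {1, 2, 8}:
G(0) = 0
G(1) = mex{0} = 1
G(2) = mex{1,0} = 2
G(3) = mex{2,1} = 0
G(4) = mex{0,2} = 1
G(5) = mex{1,0} = 2
G(6) = mex{2,1} = 0
G(7) = mex{0,2} = 1
G(8) = mex{1,0,0} = 2
G(9) = mex{2,1,1} = 0
G(10) = mex{0,2,2} = 1
G(11) = mex{1,0,0} = 2
G(12) = mex{2,1,1} = 0
G(13) = mex{0,2,2} = 1
G(14) = mex{1,0,0} = 2
G(15) = mex{2,1,1} = 0
G(16) = mex{0,2,2} = 1
G(17) = mex{1,0,0} = 2
G(18) = mex{2,1,1} = 0
G(19) = mex{0,2,2} = 1
G(20) = mex{1,0,0} = 2
G(21) = mex{2,1,1} = 0
G(22) = mex{0,2,2} = 1
G(23) = mex{1,0,0} = 2
G(24) = mex{2,1,1} = 0
G_A(24) = 0.
Heap B, S = {2, 3, 5, 7}:
G(0) = 0
G(1) = mex{} = 0
G(2) = mex{0} = 1
G(3) = mex{0,0} = 1
G(4) = mex{1,0} = 2
G(5) = mex{1,1,0} = 2
G(6) = mex{2,1,0} = 3
G(7) = mex{2,2,1,0} = 3
G(8) = mex{3,2,1,0} = 4
G(9) = mex{3,3,2,1} = 0
G(10) = mex{4,3,2,1} = 0
G(11) = mex{0,4,3,2} = 1
G(12) = mex{0,0,3,2} = 1
G(13) = mex{1,0,4,3} = 2
G(14) = mex{1,1,0,3} = 2
G_B(14) = 2.
Combined Grundy value = 0 ⊕ 2 = 2.

2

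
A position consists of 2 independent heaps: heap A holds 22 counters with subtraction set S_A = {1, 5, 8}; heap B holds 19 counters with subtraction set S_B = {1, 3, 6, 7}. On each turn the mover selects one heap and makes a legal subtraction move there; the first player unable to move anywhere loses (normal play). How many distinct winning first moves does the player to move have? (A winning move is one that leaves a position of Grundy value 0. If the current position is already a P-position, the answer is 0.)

Heap A, S = {1, 5, 8}:
G(0) = 0
G(1) = mex{0} = 1
G(2) = mex{1} = 0
G(3) = mex{0} = 1
G(4) = mex{1} = 0
G(5) = mex{0,0} = 1
G(6) = mex{1,1} = 0
G(7) = mex{0,0} = 1
G(8) = mex{1,1,0} = 2
G(9) = mex{2,0,1} = 3
G(10) = mex{3,1,0} = 2
G(11) = mex{2,0,1} = 3
G(12) = mex{3,1,0} = 2
G(13) = mex{2,2,1} = 0
G(14) = mex{0,3,0} = 1
G(15) = mex{1,2,1} = 0
G(16) = mex{0,3,2} = 1
G(17) = mex{1,2,3} = 0
G(18) = mex{0,0,2} = 1
G(19) = mex{1,1,3} = 0
G(20) = mex{0,0,2} = 1
G(21) = mex{1,1,0} = 2
G(22) = mex{2,0,1} = 3
G_A(22) = 3.
Heap B, S = {1, 3, 6, 7}:
n :  0  1  2  3  4  5  6  7  8  9 10 11 12 13 14 15 16 17 18 19
G :  0  1  0  1  0  1  2  3  2  3  2  3  0  1  0  1  0  1  2  3
G_B(19) = 3.
Combined Grundy value = 3 ⊕ 3 = 0.
A winning move leaves total XOR = 0, i.e. changes one component's Grundy value g to g ⊕ X where X is the current total.
Heap A: target g' = 3⊕0 = 3, but every legal move changes the Grundy value (mex property), so 0 moves.
Heap B: target g' = 3⊕0 = 3, but every legal move changes the Grundy value (mex property), so 0 moves.

0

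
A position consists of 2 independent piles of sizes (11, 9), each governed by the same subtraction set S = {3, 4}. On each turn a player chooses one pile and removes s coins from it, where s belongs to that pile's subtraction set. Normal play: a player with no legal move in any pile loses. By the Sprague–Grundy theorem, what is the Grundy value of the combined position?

All piles use S = {3, 4}:
n :  0  1  2  3  4  5  6  7  8  9 10 11
G :  0  0  0  1  1  1  2  0  0  0  1  1
Pile A: G(11) = 1.
Pile B: G(9) = 0.
Combined Grundy value = 1 ⊕ 0 = 1.

1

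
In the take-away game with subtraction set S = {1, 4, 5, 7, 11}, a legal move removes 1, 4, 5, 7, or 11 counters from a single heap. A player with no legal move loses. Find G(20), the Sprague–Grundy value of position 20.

2

n :  0  1  2  3  4  5  6  7  8  9 10 11 12 13 14 15 16 17 18 19 20
G :  0  1  0  1  2  3  2  3  0  1  0  1  2  3  2  3  0  1  0  1  2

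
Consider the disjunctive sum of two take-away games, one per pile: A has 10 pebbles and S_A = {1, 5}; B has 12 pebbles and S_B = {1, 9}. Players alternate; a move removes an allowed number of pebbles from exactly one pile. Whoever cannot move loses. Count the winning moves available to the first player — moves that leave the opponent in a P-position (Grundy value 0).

Pile A, S = {1, 5}:
G(0) = 0
G(1) = mex{0} = 1
G(2) = mex{1} = 0
G(3) = mex{0} = 1
G(4) = mex{1} = 0
G(5) = mex{0,0} = 1
G(6) = mex{1,1} = 0
G(7) = mex{0,0} = 1
G(8) = mex{1,1} = 0
G(9) = mex{0,0} = 1
G(10) = mex{1,1} = 0
G_A(10) = 0.
Pile B, S = {1, 9}:
G(0) = 0
G(1) = mex{0} = 1
G(2) = mex{1} = 0
G(3) = mex{0} = 1
G(4) = mex{1} = 0
G(5) = mex{0} = 1
G(6) = mex{1} = 0
G(7) = mex{0} = 1
G(8) = mex{1} = 0
G(9) = mex{0,0} = 1
G(10) = mex{1,1} = 0
G(11) = mex{0,0} = 1
G(12) = mex{1,1} = 0
G_B(12) = 0.
Combined Grundy value = 0 ⊕ 0 = 0.
A winning move leaves total XOR = 0, i.e. changes one component's Grundy value g to g ⊕ X where X is the current total.
Pile A: target g' = 0⊕0 = 0, but every legal move changes the Grundy value (mex property), so 0 moves.
Pile B: target g' = 0⊕0 = 0, but every legal move changes the Grundy value (mex property), so 0 moves.

0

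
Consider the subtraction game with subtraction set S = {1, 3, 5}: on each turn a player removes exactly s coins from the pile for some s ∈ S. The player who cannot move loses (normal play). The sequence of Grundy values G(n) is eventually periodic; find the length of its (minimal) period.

n :  0  1  2  3  4  5  6  7  8  9 10 11 12 13 14
G :  0  1  0  1  0  1  0  1  0  1  0  1  0  1  0
G(n+2) = G(n) holds for n = 0,…,4 (a full window of length max(S) = 5), so the sequence is purely periodic with period 2.

2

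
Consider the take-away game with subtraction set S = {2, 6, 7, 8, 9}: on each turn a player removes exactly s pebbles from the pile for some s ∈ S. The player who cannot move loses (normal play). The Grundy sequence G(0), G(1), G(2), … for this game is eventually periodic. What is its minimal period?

15

G(0) = 0
G(1) = mex{} = 0
G(2) = mex{0} = 1
G(3) = mex{0} = 1
G(4) = mex{1} = 0
G(5) = mex{1} = 0
G(6) = mex{0,0} = 1
G(7) = mex{0,0,0} = 1
G(8) = mex{1,1,0,0} = 2
G(9) = mex{1,1,1,0,0} = 2
G(10) = mex{2,0,1,1,0} = 3
G(11) = mex{2,0,0,1,1} = 3
G(12) = mex{3,1,0,0,1} = 2
G(13) = mex{3,1,1,0,0} = 2
G(14) = mex{2,2,1,1,0} = 3
G(15) = mex{2,2,2,1,1} = 0
G(16) = mex{3,3,2,2,1} = 0
G(17) = mex{0,3,3,2,2} = 1
G(18) = mex{0,2,3,3,2} = 1
G(19) = mex{1,2,2,3,3} = 0
G(20) = mex{1,3,2,2,3} = 0
G(21) = mex{0,0,3,2,2} = 1
G(22) = mex{0,0,0,3,2} = 1
G(23) = mex{1,1,0,0,3} = 2
G(24) = mex{1,1,1,0,0} = 2
G(25) = mex{2,0,1,1,0} = 3
G(26) = mex{2,0,0,1,1} = 3
G(27) = mex{3,1,0,0,1} = 2
G(28) = mex{3,1,1,0,0} = 2
G(29) = mex{2,2,1,1,0} = 3
G(30) = mex{2,2,2,1,1} = 0
G(31) = mex{3,3,2,2,1} = 0
G(n+15) = G(n) holds for n = 0,…,8 (a full window of length max(S) = 9), so the sequence is purely periodic with period 15.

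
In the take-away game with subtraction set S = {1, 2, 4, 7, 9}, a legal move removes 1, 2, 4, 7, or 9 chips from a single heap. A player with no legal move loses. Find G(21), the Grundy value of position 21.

4

G(0) = 0
G(1) = mex{0} = 1
G(2) = mex{1,0} = 2
G(3) = mex{2,1} = 0
G(4) = mex{0,2,0} = 1
G(5) = mex{1,0,1} = 2
G(6) = mex{2,1,2} = 0
G(7) = mex{0,2,0,0} = 1
G(8) = mex{1,0,1,1} = 2
G(9) = mex{2,1,2,2,0} = 3
G(10) = mex{3,2,0,0,1} = 4
G(11) = mex{4,3,1,1,2} = 0
G(12) = mex{0,4,2,2,0} = 1
G(13) = mex{1,0,3,0,1} = 2
G(14) = mex{2,1,4,1,2} = 0
G(15) = mex{0,2,0,2,0} = 1
G(16) = mex{1,0,1,3,1} = 2
G(17) = mex{2,1,2,4,2} = 0
G(18) = mex{0,2,0,0,3} = 1
G(19) = mex{1,0,1,1,4} = 2
G(20) = mex{2,1,2,2,0} = 3
G(21) = mex{3,2,0,0,1} = 4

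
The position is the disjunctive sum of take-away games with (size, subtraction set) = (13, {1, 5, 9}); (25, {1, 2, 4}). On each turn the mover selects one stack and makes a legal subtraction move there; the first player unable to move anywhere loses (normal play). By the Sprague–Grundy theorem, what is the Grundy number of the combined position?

0

Stack A, S = {1, 5, 9}:
G(0) = 0
G(1) = mex{0} = 1
G(2) = mex{1} = 0
G(3) = mex{0} = 1
G(4) = mex{1} = 0
G(5) = mex{0,0} = 1
G(6) = mex{1,1} = 0
G(7) = mex{0,0} = 1
G(8) = mex{1,1} = 0
G(9) = mex{0,0,0} = 1
G(10) = mex{1,1,1} = 0
G(11) = mex{0,0,0} = 1
G(12) = mex{1,1,1} = 0
G(13) = mex{0,0,0} = 1
G_A(13) = 1.
Stack B, S = {1, 2, 4}:
G(0) = 0
G(1) = mex{0} = 1
G(2) = mex{1,0} = 2
G(3) = mex{2,1} = 0
G(4) = mex{0,2,0} = 1
G(5) = mex{1,0,1} = 2
G(6) = mex{2,1,2} = 0
G(7) = mex{0,2,0} = 1
G(8) = mex{1,0,1} = 2
G(9) = mex{2,1,2} = 0
G(10) = mex{0,2,0} = 1
G(11) = mex{1,0,1} = 2
G(12) = mex{2,1,2} = 0
G(13) = mex{0,2,0} = 1
G(14) = mex{1,0,1} = 2
G(15) = mex{2,1,2} = 0
G(16) = mex{0,2,0} = 1
G(17) = mex{1,0,1} = 2
G(18) = mex{2,1,2} = 0
G(19) = mex{0,2,0} = 1
G(20) = mex{1,0,1} = 2
G(21) = mex{2,1,2} = 0
G(22) = mex{0,2,0} = 1
G(23) = mex{1,0,1} = 2
G(24) = mex{2,1,2} = 0
G(25) = mex{0,2,0} = 1
G_B(25) = 1.
Combined Grundy value = 1 ⊕ 1 = 0.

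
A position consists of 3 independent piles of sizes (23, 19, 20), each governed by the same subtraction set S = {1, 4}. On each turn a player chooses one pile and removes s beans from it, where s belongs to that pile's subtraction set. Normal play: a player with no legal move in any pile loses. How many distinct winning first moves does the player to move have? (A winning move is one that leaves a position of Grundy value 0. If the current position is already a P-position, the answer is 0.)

All piles use S = {1, 4}:
n :  0  1  2  3  4  5  6  7  8  9 10 11 12 13 14 15 16 17 18 19 20 21 22 23
G :  0  1  0  1  2  0  1  0  1  2  0  1  0  1  2  0  1  0  1  2  0  1  0  1
Pile A: G(23) = 1.
Pile B: G(19) = 2.
Pile C: G(20) = 0.
Combined Grundy value = 1 ⊕ 2 ⊕ 0 = 3.
A winning move leaves total XOR = 0, i.e. changes one component's Grundy value g to g ⊕ X where X is the current total.
Pile A: need g' = 1⊕3 = 2. Options: 23−1→G=0, 23−4→G=2. Hits: 1.
Pile B: need g' = 2⊕3 = 1. Options: 19−1→G=1, 19−4→G=0. Hits: 1.
Pile C: need g' = 0⊕3 = 3. Options: 20−1→G=2, 20−4→G=1. Hits: 0.

2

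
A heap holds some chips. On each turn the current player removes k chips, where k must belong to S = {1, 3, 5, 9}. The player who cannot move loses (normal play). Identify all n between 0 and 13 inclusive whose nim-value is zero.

n :  0  1  2  3  4  5  6  7  8  9 10 11 12 13
G :  0  1  0  1  0  1  0  1  0  1  0  1  0  1
P-positions are exactly the n with G(n) = 0.

0, 2, 4, 6, 8, 10, 12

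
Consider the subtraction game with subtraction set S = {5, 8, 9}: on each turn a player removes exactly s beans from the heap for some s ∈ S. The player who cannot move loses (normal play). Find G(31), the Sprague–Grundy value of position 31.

n :  0  1  2  3  4  5  6  7  8  9 10 11 12 13 14 15 16 17 18 19 20 21 22 23 24 25 26 27 28 29 30 31
G :  0  0  0  0  0  1  1  1  1  1  2  2  2  2  0  0  0  0  0  1  1  1  1  1  2  2  2  2  0  0  0  0

0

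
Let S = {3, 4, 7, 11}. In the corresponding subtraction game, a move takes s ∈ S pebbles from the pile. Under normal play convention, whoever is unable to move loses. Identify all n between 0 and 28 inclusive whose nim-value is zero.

n :  0  1  2  3  4  5  6  7  8  9 10 11 12 13 14 15 16 17 18 19 20 21 22 23 24 25 26 27 28
G :  0  0  0  1  1  1  2  2  2  3  0  3  4  1  4  0  0  3  1  1  2  2  2  3  0  0  4  1  1
P-positions are exactly the n with G(n) = 0.

0, 1, 2, 10, 15, 16, 24, 25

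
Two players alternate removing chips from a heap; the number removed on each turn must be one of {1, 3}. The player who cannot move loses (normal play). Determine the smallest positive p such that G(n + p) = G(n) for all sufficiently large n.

G(0) = 0
G(1) = mex{0} = 1
G(2) = mex{1} = 0
G(3) = mex{0,0} = 1
G(4) = mex{1,1} = 0
G(5) = mex{0,0} = 1
G(6) = mex{1,1} = 0
G(7) = mex{0,0} = 1
G(8) = mex{1,1} = 0
G(9) = mex{0,0} = 1
G(10) = mex{1,1} = 0
G(11) = mex{0,0} = 1
G(12) = mex{1,1} = 0
G(13) = mex{0,0} = 1
G(14) = mex{1,1} = 0
G(n+2) = G(n) holds for n = 0,…,2 (a full window of length max(S) = 3), so the sequence is purely periodic with period 2.

2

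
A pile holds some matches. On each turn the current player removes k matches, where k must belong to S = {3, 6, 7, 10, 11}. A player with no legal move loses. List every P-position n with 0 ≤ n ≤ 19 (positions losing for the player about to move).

n :  0  1  2  3  4  5  6  7  8  9 10 11 12 13 14 15 16 17 18 19
G :  0  0  0  1  1  1  2  2  2  3  3  3  4  4  0  0  0  1  1  1
P-positions are exactly the n with G(n) = 0.

0, 1, 2, 14, 15, 16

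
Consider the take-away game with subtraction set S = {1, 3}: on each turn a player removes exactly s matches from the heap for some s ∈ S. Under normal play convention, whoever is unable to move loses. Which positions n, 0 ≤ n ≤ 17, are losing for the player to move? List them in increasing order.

0, 2, 4, 6, 8, 10, 12, 14, 16

G(0) = 0
G(1) = mex{0} = 1
G(2) = mex{1} = 0
G(3) = mex{0,0} = 1
G(4) = mex{1,1} = 0
G(5) = mex{0,0} = 1
G(6) = mex{1,1} = 0
G(7) = mex{0,0} = 1
G(8) = mex{1,1} = 0
G(9) = mex{0,0} = 1
G(10) = mex{1,1} = 0
G(11) = mex{0,0} = 1
G(12) = mex{1,1} = 0
G(13) = mex{0,0} = 1
G(14) = mex{1,1} = 0
G(15) = mex{0,0} = 1
G(16) = mex{1,1} = 0
G(17) = mex{0,0} = 1
P-positions are exactly the n with G(n) = 0.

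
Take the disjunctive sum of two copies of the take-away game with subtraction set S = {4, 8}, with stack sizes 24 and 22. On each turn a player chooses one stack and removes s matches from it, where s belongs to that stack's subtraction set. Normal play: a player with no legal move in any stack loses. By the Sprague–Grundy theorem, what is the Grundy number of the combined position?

All stacks use S = {4, 8}:
G(0) = 0
G(1) = mex{} = 0
G(2) = mex{} = 0
G(3) = mex{} = 0
G(4) = mex{0} = 1
G(5) = mex{0} = 1
G(6) = mex{0} = 1
G(7) = mex{0} = 1
G(8) = mex{1,0} = 2
G(9) = mex{1,0} = 2
G(10) = mex{1,0} = 2
G(11) = mex{1,0} = 2
G(12) = mex{2,1} = 0
G(13) = mex{2,1} = 0
G(14) = mex{2,1} = 0
G(15) = mex{2,1} = 0
G(16) = mex{0,2} = 1
G(17) = mex{0,2} = 1
G(18) = mex{0,2} = 1
G(19) = mex{0,2} = 1
G(20) = mex{1,0} = 2
G(21) = mex{1,0} = 2
G(22) = mex{1,0} = 2
G(23) = mex{1,0} = 2
G(24) = mex{2,1} = 0
Stack A: G(24) = 0.
Stack B: G(22) = 2.
Combined Grundy value = 0 ⊕ 2 = 2.

2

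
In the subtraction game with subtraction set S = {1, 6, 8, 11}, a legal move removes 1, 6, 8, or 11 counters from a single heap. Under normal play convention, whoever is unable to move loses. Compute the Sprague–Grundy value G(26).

G(0) = 0
G(1) = mex{0} = 1
G(2) = mex{1} = 0
G(3) = mex{0} = 1
G(4) = mex{1} = 0
G(5) = mex{0} = 1
G(6) = mex{1,0} = 2
G(7) = mex{2,1} = 0
G(8) = mex{0,0,0} = 1
G(9) = mex{1,1,1} = 0
G(10) = mex{0,0,0} = 1
G(11) = mex{1,1,1,0} = 2
G(12) = mex{2,2,0,1} = 3
G(13) = mex{3,0,1,0} = 2
G(14) = mex{2,1,2,1} = 0
G(15) = mex{0,0,0,0} = 1
G(16) = mex{1,1,1,1} = 0
G(17) = mex{0,2,0,2} = 1
G(18) = mex{1,3,1,0} = 2
G(19) = mex{2,2,2,1} = 0
G(20) = mex{0,0,3,0} = 1
G(21) = mex{1,1,2,1} = 0
G(22) = mex{0,0,0,2} = 1
G(23) = mex{1,1,1,3} = 0
G(24) = mex{0,2,0,2} = 1
G(25) = mex{1,0,1,0} = 2
G(26) = mex{2,1,2,1} = 0

0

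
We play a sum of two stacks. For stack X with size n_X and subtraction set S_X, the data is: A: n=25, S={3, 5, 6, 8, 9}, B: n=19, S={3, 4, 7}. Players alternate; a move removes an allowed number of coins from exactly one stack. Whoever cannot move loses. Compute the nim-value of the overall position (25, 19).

Stack A, S = {3, 5, 6, 8, 9}:
n :  0  1  2  3  4  5  6  7  8  9 10 11 12 13 14 15 16 17 18 19 20 21 22 23 24 25
G :  0  0  0  1  1  1  2  2  2  3  3  3  0  0  0  1  1  1  2  2  2  3  3  3  0  0
G_A(25) = 0.
Stack B, S = {3, 4, 7}:
n :  0  1  2  3  4  5  6  7  8  9 10 11 12 13 14 15 16 17 18 19
G :  0  0  0  1  1  1  2  2  2  3  0  0  0  1  1  1  2  2  2  3
G_B(19) = 3.
Combined Grundy value = 0 ⊕ 3 = 3.

3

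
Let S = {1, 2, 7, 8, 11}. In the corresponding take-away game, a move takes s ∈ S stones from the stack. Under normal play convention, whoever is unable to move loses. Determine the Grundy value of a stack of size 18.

0

n :  0  1  2  3  4  5  6  7  8  9 10 11 12 13 14 15 16 17 18
G :  0  1  2  0  1  2  0  1  2  0  1  2  0  1  2  0  1  2  0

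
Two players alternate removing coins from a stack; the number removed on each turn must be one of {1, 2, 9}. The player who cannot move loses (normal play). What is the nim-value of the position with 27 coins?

G(0) = 0
G(1) = mex{0} = 1
G(2) = mex{1,0} = 2
G(3) = mex{2,1} = 0
G(4) = mex{0,2} = 1
G(5) = mex{1,0} = 2
G(6) = mex{2,1} = 0
G(7) = mex{0,2} = 1
G(8) = mex{1,0} = 2
G(9) = mex{2,1,0} = 3
G(10) = mex{3,2,1} = 0
G(11) = mex{0,3,2} = 1
G(12) = mex{1,0,0} = 2
G(13) = mex{2,1,1} = 0
G(14) = mex{0,2,2} = 1
G(15) = mex{1,0,0} = 2
G(16) = mex{2,1,1} = 0
G(17) = mex{0,2,2} = 1
G(18) = mex{1,0,3} = 2
G(19) = mex{2,1,0} = 3
G(20) = mex{3,2,1} = 0
G(21) = mex{0,3,2} = 1
G(22) = mex{1,0,0} = 2
G(23) = mex{2,1,1} = 0
G(24) = mex{0,2,2} = 1
G(25) = mex{1,0,0} = 2
G(26) = mex{2,1,1} = 0
G(27) = mex{0,2,2} = 1

1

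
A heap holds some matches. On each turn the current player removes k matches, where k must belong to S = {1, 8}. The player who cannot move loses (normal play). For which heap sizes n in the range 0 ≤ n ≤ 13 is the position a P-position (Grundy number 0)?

0, 2, 4, 6, 9, 11, 13

G(0) = 0
G(1) = mex{0} = 1
G(2) = mex{1} = 0
G(3) = mex{0} = 1
G(4) = mex{1} = 0
G(5) = mex{0} = 1
G(6) = mex{1} = 0
G(7) = mex{0} = 1
G(8) = mex{1,0} = 2
G(9) = mex{2,1} = 0
G(10) = mex{0,0} = 1
G(11) = mex{1,1} = 0
G(12) = mex{0,0} = 1
G(13) = mex{1,1} = 0
P-positions are exactly the n with G(n) = 0.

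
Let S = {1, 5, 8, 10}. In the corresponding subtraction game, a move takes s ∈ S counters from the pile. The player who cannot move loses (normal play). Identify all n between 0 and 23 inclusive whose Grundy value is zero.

n :  0  1  2  3  4  5  6  7  8  9 10 11 12 13 14 15 16 17 18 19 20 21 22 23
G :  0  1  0  1  0  1  0  1  2  3  2  3  2  0  1  0  1  0  1  0  1  2  3  2
P-positions are exactly the n with G(n) = 0.

0, 2, 4, 6, 13, 15, 17, 19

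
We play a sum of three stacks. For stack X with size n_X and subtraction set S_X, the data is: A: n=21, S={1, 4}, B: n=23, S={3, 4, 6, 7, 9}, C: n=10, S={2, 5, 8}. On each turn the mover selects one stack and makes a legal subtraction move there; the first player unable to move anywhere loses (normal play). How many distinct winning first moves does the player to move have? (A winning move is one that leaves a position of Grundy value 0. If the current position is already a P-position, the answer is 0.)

4

Stack A, S = {1, 4}:
G(0) = 0
G(1) = mex{0} = 1
G(2) = mex{1} = 0
G(3) = mex{0} = 1
G(4) = mex{1,0} = 2
G(5) = mex{2,1} = 0
G(6) = mex{0,0} = 1
G(7) = mex{1,1} = 0
G(8) = mex{0,2} = 1
G(9) = mex{1,0} = 2
G(10) = mex{2,1} = 0
G(11) = mex{0,0} = 1
G(12) = mex{1,1} = 0
G(13) = mex{0,2} = 1
G(14) = mex{1,0} = 2
G(15) = mex{2,1} = 0
G(16) = mex{0,0} = 1
G(17) = mex{1,1} = 0
G(18) = mex{0,2} = 1
G(19) = mex{1,0} = 2
G(20) = mex{2,1} = 0
G(21) = mex{0,0} = 1
G_A(21) = 1.
Stack B, S = {3, 4, 6, 7, 9}:
G(0) = 0
G(1) = mex{} = 0
G(2) = mex{} = 0
G(3) = mex{0} = 1
G(4) = mex{0,0} = 1
G(5) = mex{0,0} = 1
G(6) = mex{1,0,0} = 2
G(7) = mex{1,1,0,0} = 2
G(8) = mex{1,1,0,0} = 2
G(9) = mex{2,1,1,0,0} = 3
G(10) = mex{2,2,1,1,0} = 3
G(11) = mex{2,2,1,1,0} = 3
G(12) = mex{3,2,2,1,1} = 0
G(13) = mex{3,3,2,2,1} = 0
G(14) = mex{3,3,2,2,1} = 0
G(15) = mex{0,3,3,2,2} = 1
G(16) = mex{0,0,3,3,2} = 1
G(17) = mex{0,0,3,3,2} = 1
G(18) = mex{1,0,0,3,3} = 2
G(19) = mex{1,1,0,0,3} = 2
G(20) = mex{1,1,0,0,3} = 2
G(21) = mex{2,1,1,0,0} = 3
G(22) = mex{2,2,1,1,0} = 3
G(23) = mex{2,2,1,1,0} = 3
G_B(23) = 3.
Stack C, S = {2, 5, 8}:
n :  0  1  2  3  4  5  6  7  8  9 10
G :  0  0  1  1  0  2  1  0  2  1  0
G_C(10) = 0.
Combined Grundy value = 1 ⊕ 3 ⊕ 0 = 2.
A winning move leaves total XOR = 0, i.e. changes one component's Grundy value g to g ⊕ X where X is the current total.
Stack A: need g' = 1⊕2 = 3. Options: 21−1→G=0, 21−4→G=0. Hits: 0.
Stack B: need g' = 3⊕2 = 1. Options: 23−3→G=2, 23−4→G=2, 23−6→G=1, 23−7→G=1, 23−9→G=0. Hits: 2.
Stack C: need g' = 0⊕2 = 2. Options: 10−2→G=2, 10−5→G=2, 10−8→G=1. Hits: 2.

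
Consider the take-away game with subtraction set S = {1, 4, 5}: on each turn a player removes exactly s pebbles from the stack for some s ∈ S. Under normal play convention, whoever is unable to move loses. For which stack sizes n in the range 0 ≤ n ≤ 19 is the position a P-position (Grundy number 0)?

n :  0  1  2  3  4  5  6  7  8  9 10 11 12 13 14 15 16 17 18 19
G :  0  1  0  1  2  3  2  3  0  1  0  1  2  3  2  3  0  1  0  1
P-positions are exactly the n with G(n) = 0.

0, 2, 8, 10, 16, 18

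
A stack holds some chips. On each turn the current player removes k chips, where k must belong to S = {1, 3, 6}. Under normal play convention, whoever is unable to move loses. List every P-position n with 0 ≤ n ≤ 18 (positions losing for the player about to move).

n :  0  1  2  3  4  5  6  7  8  9 10 11 12 13 14 15 16 17 18
G :  0  1  0  1  0  1  2  3  2  0  1  0  1  0  1  2  3  2  0
P-positions are exactly the n with G(n) = 0.

0, 2, 4, 9, 11, 13, 18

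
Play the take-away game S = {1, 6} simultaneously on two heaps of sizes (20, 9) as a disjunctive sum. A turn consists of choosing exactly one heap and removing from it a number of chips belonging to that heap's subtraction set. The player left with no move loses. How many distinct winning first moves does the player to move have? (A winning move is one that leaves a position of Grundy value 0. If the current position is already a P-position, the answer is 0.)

All heaps use S = {1, 6}:
n :  0  1  2  3  4  5  6  7  8  9 10 11 12 13 14 15 16 17 18 19 20
G :  0  1  0  1  0  1  2  0  1  0  1  0  1  2  0  1  0  1  0  1  2
Heap A: G(20) = 2.
Heap B: G(9) = 0.
Combined Grundy value = 2 ⊕ 0 = 2.
A winning move leaves total XOR = 0, i.e. changes one component's Grundy value g to g ⊕ X where X is the current total.
Heap A: need g' = 2⊕2 = 0. Options: 20−1→G=1, 20−6→G=0. Hits: 1.
Heap B: need g' = 0⊕2 = 2. Options: 9−1→G=1, 9−6→G=1. Hits: 0.

1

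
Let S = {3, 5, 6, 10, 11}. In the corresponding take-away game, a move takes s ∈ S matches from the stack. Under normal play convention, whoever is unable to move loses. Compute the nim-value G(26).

n :  0  1  2  3  4  5  6  7  8  9 10 11 12 13 14 15 16 17 18 19 20 21 22 23 24 25 26
G :  0  0  0  1  1  1  2  2  2  0  3  3  1  4  4  2  0  0  0  1  1  1  2  2  2  0  3

3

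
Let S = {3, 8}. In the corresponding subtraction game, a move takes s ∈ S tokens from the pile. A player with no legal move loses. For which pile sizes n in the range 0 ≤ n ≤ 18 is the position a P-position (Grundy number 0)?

n :  0  1  2  3  4  5  6  7  8  9 10 11 12 13 14 15 16 17 18
G :  0  0  0  1  1  1  0  0  2  1  1  0  0  0  1  1  1  0  0
P-positions are exactly the n with G(n) = 0.

0, 1, 2, 6, 7, 11, 12, 13, 17, 18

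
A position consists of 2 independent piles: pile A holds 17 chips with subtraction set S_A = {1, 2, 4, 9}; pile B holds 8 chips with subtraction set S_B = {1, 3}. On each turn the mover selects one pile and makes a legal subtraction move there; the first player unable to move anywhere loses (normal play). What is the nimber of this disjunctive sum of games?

0

Pile A, S = {1, 2, 4, 9}:
G(0) = 0
G(1) = mex{0} = 1
G(2) = mex{1,0} = 2
G(3) = mex{2,1} = 0
G(4) = mex{0,2,0} = 1
G(5) = mex{1,0,1} = 2
G(6) = mex{2,1,2} = 0
G(7) = mex{0,2,0} = 1
G(8) = mex{1,0,1} = 2
G(9) = mex{2,1,2,0} = 3
G(10) = mex{3,2,0,1} = 4
G(11) = mex{4,3,1,2} = 0
G(12) = mex{0,4,2,0} = 1
G(13) = mex{1,0,3,1} = 2
G(14) = mex{2,1,4,2} = 0
G(15) = mex{0,2,0,0} = 1
G(16) = mex{1,0,1,1} = 2
G(17) = mex{2,1,2,2} = 0
G_A(17) = 0.
Pile B, S = {1, 3}:
G(0) = 0
G(1) = mex{0} = 1
G(2) = mex{1} = 0
G(3) = mex{0,0} = 1
G(4) = mex{1,1} = 0
G(5) = mex{0,0} = 1
G(6) = mex{1,1} = 0
G(7) = mex{0,0} = 1
G(8) = mex{1,1} = 0
G_B(8) = 0.
Combined Grundy value = 0 ⊕ 0 = 0.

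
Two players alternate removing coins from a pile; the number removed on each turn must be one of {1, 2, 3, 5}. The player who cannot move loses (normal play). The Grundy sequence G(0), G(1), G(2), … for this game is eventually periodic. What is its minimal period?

4

G(0) = 0
G(1) = mex{0} = 1
G(2) = mex{1,0} = 2
G(3) = mex{2,1,0} = 3
G(4) = mex{3,2,1} = 0
G(5) = mex{0,3,2,0} = 1
G(6) = mex{1,0,3,1} = 2
G(7) = mex{2,1,0,2} = 3
G(8) = mex{3,2,1,3} = 0
G(9) = mex{0,3,2,0} = 1
G(10) = mex{1,0,3,1} = 2
G(11) = mex{2,1,0,2} = 3
G(12) = mex{3,2,1,3} = 0
G(13) = mex{0,3,2,0} = 1
G(14) = mex{1,0,3,1} = 2
G(n+4) = G(n) holds for n = 0,…,4 (a full window of length max(S) = 5), so the sequence is purely periodic with period 4.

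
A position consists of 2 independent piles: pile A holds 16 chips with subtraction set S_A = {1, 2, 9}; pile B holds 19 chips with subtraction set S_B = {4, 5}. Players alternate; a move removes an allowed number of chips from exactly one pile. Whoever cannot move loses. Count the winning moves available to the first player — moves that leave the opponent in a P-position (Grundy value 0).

0

Pile A, S = {1, 2, 9}:
n :  0  1  2  3  4  5  6  7  8  9 10 11 12 13 14 15 16
G :  0  1  2  0  1  2  0  1  2  3  0  1  2  0  1  2  0
G_A(16) = 0.
Pile B, S = {4, 5}:
G(0) = 0
G(1) = mex{} = 0
G(2) = mex{} = 0
G(3) = mex{} = 0
G(4) = mex{0} = 1
G(5) = mex{0,0} = 1
G(6) = mex{0,0} = 1
G(7) = mex{0,0} = 1
G(8) = mex{1,0} = 2
G(9) = mex{1,1} = 0
G(10) = mex{1,1} = 0
G(11) = mex{1,1} = 0
G(12) = mex{2,1} = 0
G(13) = mex{0,2} = 1
G(14) = mex{0,0} = 1
G(15) = mex{0,0} = 1
G(16) = mex{0,0} = 1
G(17) = mex{1,0} = 2
G(18) = mex{1,1} = 0
G(19) = mex{1,1} = 0
G_B(19) = 0.
Combined Grundy value = 0 ⊕ 0 = 0.
A winning move leaves total XOR = 0, i.e. changes one component's Grundy value g to g ⊕ X where X is the current total.
Pile A: target g' = 0⊕0 = 0, but every legal move changes the Grundy value (mex property), so 0 moves.
Pile B: target g' = 0⊕0 = 0, but every legal move changes the Grundy value (mex property), so 0 moves.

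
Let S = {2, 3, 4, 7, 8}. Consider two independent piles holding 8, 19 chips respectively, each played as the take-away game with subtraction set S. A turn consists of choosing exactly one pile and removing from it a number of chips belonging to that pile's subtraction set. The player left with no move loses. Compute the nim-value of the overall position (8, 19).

All piles use S = {2, 3, 4, 7, 8}:
G(0) = 0
G(1) = mex{} = 0
G(2) = mex{0} = 1
G(3) = mex{0,0} = 1
G(4) = mex{1,0,0} = 2
G(5) = mex{1,1,0} = 2
G(6) = mex{2,1,1} = 0
G(7) = mex{2,2,1,0} = 3
G(8) = mex{0,2,2,0,0} = 1
G(9) = mex{3,0,2,1,0} = 4
G(10) = mex{1,3,0,1,1} = 2
G(11) = mex{4,1,3,2,1} = 0
G(12) = mex{2,4,1,2,2} = 0
G(13) = mex{0,2,4,0,2} = 1
G(14) = mex{0,0,2,3,0} = 1
G(15) = mex{1,0,0,1,3} = 2
G(16) = mex{1,1,0,4,1} = 2
G(17) = mex{2,1,1,2,4} = 0
G(18) = mex{2,2,1,0,2} = 3
G(19) = mex{0,2,2,0,0} = 1
Pile A: G(8) = 1.
Pile B: G(19) = 1.
Combined Grundy value = 1 ⊕ 1 = 0.

0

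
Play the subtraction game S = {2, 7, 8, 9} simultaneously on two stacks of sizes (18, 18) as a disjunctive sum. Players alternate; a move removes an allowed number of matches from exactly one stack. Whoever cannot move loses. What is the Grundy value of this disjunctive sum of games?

0

All stacks use S = {2, 7, 8, 9}:
n :  0  1  2  3  4  5  6  7  8  9 10 11 12 13 14 15 16 17 18
G :  0  0  1  1  0  0  1  1  2  2  3  3  2  2  3  0  0  1  1
Stack A: G(18) = 1.
Stack B: G(18) = 1.
Combined Grundy value = 1 ⊕ 1 = 0.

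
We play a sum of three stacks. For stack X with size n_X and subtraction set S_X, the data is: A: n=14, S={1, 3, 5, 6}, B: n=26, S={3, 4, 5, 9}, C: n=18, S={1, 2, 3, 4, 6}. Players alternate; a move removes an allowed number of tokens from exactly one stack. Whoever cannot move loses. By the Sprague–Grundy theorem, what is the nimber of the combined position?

6

Stack A, S = {1, 3, 5, 6}:
G(0) = 0
G(1) = mex{0} = 1
G(2) = mex{1} = 0
G(3) = mex{0,0} = 1
G(4) = mex{1,1} = 0
G(5) = mex{0,0,0} = 1
G(6) = mex{1,1,1,0} = 2
G(7) = mex{2,0,0,1} = 3
G(8) = mex{3,1,1,0} = 2
G(9) = mex{2,2,0,1} = 3
G(10) = mex{3,3,1,0} = 2
G(11) = mex{2,2,2,1} = 0
G(12) = mex{0,3,3,2} = 1
G(13) = mex{1,2,2,3} = 0
G(14) = mex{0,0,3,2} = 1
G_A(14) = 1.
Stack B, S = {3, 4, 5, 9}:
n :  0  1  2  3  4  5  6  7  8  9 10 11 12 13 14 15 16 17 18 19 20 21 22 23 24 25 26
G :  0  0  0  1  1  1  2  2  0  3  3  1  4  2  0  0  0  1  1  1  2  2  0  3  3  1  4
G_B(26) = 4.
Stack C, S = {1, 2, 3, 4, 6}:
G(0) = 0
G(1) = mex{0} = 1
G(2) = mex{1,0} = 2
G(3) = mex{2,1,0} = 3
G(4) = mex{3,2,1,0} = 4
G(5) = mex{4,3,2,1} = 0
G(6) = mex{0,4,3,2,0} = 1
G(7) = mex{1,0,4,3,1} = 2
G(8) = mex{2,1,0,4,2} = 3
G(9) = mex{3,2,1,0,3} = 4
G(10) = mex{4,3,2,1,4} = 0
G(11) = mex{0,4,3,2,0} = 1
G(12) = mex{1,0,4,3,1} = 2
G(13) = mex{2,1,0,4,2} = 3
G(14) = mex{3,2,1,0,3} = 4
G(15) = mex{4,3,2,1,4} = 0
G(16) = mex{0,4,3,2,0} = 1
G(17) = mex{1,0,4,3,1} = 2
G(18) = mex{2,1,0,4,2} = 3
G_C(18) = 3.
Combined Grundy value = 1 ⊕ 4 ⊕ 3 = 6.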